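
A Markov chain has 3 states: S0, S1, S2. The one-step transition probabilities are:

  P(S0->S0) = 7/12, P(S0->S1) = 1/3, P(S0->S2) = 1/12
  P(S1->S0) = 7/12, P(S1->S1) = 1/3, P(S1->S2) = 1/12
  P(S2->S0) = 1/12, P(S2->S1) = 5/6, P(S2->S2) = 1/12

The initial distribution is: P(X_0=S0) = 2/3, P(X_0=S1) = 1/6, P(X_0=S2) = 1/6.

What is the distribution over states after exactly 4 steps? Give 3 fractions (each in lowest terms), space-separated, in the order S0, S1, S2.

Answer: 13/24 3/8 1/12

Derivation:
Propagating the distribution step by step (d_{t+1} = d_t * P):
d_0 = (S0=2/3, S1=1/6, S2=1/6)
  d_1[S0] = 2/3*7/12 + 1/6*7/12 + 1/6*1/12 = 1/2
  d_1[S1] = 2/3*1/3 + 1/6*1/3 + 1/6*5/6 = 5/12
  d_1[S2] = 2/3*1/12 + 1/6*1/12 + 1/6*1/12 = 1/12
d_1 = (S0=1/2, S1=5/12, S2=1/12)
  d_2[S0] = 1/2*7/12 + 5/12*7/12 + 1/12*1/12 = 13/24
  d_2[S1] = 1/2*1/3 + 5/12*1/3 + 1/12*5/6 = 3/8
  d_2[S2] = 1/2*1/12 + 5/12*1/12 + 1/12*1/12 = 1/12
d_2 = (S0=13/24, S1=3/8, S2=1/12)
  d_3[S0] = 13/24*7/12 + 3/8*7/12 + 1/12*1/12 = 13/24
  d_3[S1] = 13/24*1/3 + 3/8*1/3 + 1/12*5/6 = 3/8
  d_3[S2] = 13/24*1/12 + 3/8*1/12 + 1/12*1/12 = 1/12
d_3 = (S0=13/24, S1=3/8, S2=1/12)
  d_4[S0] = 13/24*7/12 + 3/8*7/12 + 1/12*1/12 = 13/24
  d_4[S1] = 13/24*1/3 + 3/8*1/3 + 1/12*5/6 = 3/8
  d_4[S2] = 13/24*1/12 + 3/8*1/12 + 1/12*1/12 = 1/12
d_4 = (S0=13/24, S1=3/8, S2=1/12)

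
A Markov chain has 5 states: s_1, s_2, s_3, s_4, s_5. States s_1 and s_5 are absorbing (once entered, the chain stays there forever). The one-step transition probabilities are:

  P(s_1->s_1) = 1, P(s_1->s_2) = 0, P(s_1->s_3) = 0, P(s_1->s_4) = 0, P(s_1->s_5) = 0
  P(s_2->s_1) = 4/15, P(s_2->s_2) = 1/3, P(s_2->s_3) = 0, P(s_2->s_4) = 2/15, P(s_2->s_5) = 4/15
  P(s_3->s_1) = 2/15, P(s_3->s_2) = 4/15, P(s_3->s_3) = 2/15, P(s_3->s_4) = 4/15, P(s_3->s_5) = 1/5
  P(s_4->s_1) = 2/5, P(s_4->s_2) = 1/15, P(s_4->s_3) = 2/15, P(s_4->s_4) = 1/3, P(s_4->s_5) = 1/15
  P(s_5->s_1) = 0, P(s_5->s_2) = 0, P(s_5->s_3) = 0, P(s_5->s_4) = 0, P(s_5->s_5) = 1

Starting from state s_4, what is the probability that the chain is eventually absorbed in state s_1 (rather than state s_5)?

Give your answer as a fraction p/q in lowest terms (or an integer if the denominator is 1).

Answer: 452/589

Derivation:
Let a_i = P(absorbed in s_1 | start in state i).
Boundary conditions: a_s_1 = 1, a_s_5 = 0.
For each transient state i, a_i = sum_j P(i->j) * a_j:
  a_s_2 = 4/15*a_s_1 + 1/3*a_s_2 + 0*a_s_3 + 2/15*a_s_4 + 4/15*a_s_5
  a_s_3 = 2/15*a_s_1 + 4/15*a_s_2 + 2/15*a_s_3 + 4/15*a_s_4 + 1/5*a_s_5
  a_s_4 = 2/5*a_s_1 + 1/15*a_s_2 + 2/15*a_s_3 + 1/3*a_s_4 + 1/15*a_s_5

Substituting a_s_1 = 1 and a_s_5 = 0, rearrange to (I - Q) a = r where r[i] = P(i -> s_1):
  [2/3, 0, -2/15] . (a_s_2, a_s_3, a_s_4) = 4/15
  [-4/15, 13/15, -4/15] . (a_s_2, a_s_3, a_s_4) = 2/15
  [-1/15, -2/15, 2/3] . (a_s_2, a_s_3, a_s_4) = 2/5

Solving yields:
  a_s_2 = 326/589
  a_s_3 = 330/589
  a_s_4 = 452/589

Starting state is s_4, so the absorption probability is a_s_4 = 452/589.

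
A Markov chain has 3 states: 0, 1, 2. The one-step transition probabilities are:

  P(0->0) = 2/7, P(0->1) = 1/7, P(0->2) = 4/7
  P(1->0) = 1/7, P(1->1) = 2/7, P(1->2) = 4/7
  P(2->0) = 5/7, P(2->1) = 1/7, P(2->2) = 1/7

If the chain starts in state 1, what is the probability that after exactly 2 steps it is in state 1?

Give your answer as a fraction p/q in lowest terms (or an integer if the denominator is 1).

Computing P^2 by repeated multiplication:
P^1 =
  0: [2/7, 1/7, 4/7]
  1: [1/7, 2/7, 4/7]
  2: [5/7, 1/7, 1/7]
P^2 =
  0: [25/49, 8/49, 16/49]
  1: [24/49, 9/49, 16/49]
  2: [16/49, 8/49, 25/49]

(P^2)[1 -> 1] = 9/49

Answer: 9/49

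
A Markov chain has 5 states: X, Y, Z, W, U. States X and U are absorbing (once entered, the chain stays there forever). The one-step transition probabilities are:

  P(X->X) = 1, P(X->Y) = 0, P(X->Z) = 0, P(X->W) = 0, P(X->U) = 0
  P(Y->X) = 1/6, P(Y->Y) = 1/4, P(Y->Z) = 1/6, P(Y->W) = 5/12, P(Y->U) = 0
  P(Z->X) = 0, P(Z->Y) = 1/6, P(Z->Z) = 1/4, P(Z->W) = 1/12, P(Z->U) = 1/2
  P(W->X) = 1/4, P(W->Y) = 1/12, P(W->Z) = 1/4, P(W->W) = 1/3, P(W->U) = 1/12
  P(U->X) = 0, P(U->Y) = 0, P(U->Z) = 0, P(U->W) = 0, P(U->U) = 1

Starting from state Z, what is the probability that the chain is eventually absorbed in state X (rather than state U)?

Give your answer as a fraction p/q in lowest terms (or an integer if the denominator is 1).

Let a_i = P(absorbed in X | start in state i).
Boundary conditions: a_X = 1, a_U = 0.
For each transient state i, a_i = sum_j P(i->j) * a_j:
  a_Y = 1/6*a_X + 1/4*a_Y + 1/6*a_Z + 5/12*a_W + 0*a_U
  a_Z = 0*a_X + 1/6*a_Y + 1/4*a_Z + 1/12*a_W + 1/2*a_U
  a_W = 1/4*a_X + 1/12*a_Y + 1/4*a_Z + 1/3*a_W + 1/12*a_U

Substituting a_X = 1 and a_U = 0, rearrange to (I - Q) a = r where r[i] = P(i -> X):
  [3/4, -1/6, -5/12] . (a_Y, a_Z, a_W) = 1/6
  [-1/6, 3/4, -1/12] . (a_Y, a_Z, a_W) = 0
  [-1/12, -1/4, 2/3] . (a_Y, a_Z, a_W) = 1/4

Solving yields:
  a_Y = 279/512
  a_Z = 91/512
  a_W = 261/512

Starting state is Z, so the absorption probability is a_Z = 91/512.

Answer: 91/512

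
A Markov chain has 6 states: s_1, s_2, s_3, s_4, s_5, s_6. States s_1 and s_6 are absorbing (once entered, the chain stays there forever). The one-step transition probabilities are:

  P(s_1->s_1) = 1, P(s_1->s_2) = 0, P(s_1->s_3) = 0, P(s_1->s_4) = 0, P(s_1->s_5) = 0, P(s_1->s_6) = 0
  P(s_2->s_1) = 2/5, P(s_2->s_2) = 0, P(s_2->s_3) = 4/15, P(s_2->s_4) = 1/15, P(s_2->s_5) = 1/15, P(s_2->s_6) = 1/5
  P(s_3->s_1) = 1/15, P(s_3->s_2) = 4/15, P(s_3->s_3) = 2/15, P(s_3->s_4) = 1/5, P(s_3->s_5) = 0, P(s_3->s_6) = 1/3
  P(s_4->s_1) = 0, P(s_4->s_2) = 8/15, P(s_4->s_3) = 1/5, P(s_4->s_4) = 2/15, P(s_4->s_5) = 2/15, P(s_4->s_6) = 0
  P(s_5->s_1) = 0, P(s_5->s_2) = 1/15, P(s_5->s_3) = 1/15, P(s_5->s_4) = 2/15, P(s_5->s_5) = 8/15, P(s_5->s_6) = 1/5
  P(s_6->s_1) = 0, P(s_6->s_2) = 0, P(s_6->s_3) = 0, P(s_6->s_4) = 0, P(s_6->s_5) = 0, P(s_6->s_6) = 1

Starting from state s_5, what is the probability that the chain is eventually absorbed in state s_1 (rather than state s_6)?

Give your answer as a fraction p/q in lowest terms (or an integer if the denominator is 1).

Answer: 89/348

Derivation:
Let a_i = P(absorbed in s_1 | start in state i).
Boundary conditions: a_s_1 = 1, a_s_6 = 0.
For each transient state i, a_i = sum_j P(i->j) * a_j:
  a_s_2 = 2/5*a_s_1 + 0*a_s_2 + 4/15*a_s_3 + 1/15*a_s_4 + 1/15*a_s_5 + 1/5*a_s_6
  a_s_3 = 1/15*a_s_1 + 4/15*a_s_2 + 2/15*a_s_3 + 1/5*a_s_4 + 0*a_s_5 + 1/3*a_s_6
  a_s_4 = 0*a_s_1 + 8/15*a_s_2 + 1/5*a_s_3 + 2/15*a_s_4 + 2/15*a_s_5 + 0*a_s_6
  a_s_5 = 0*a_s_1 + 1/15*a_s_2 + 1/15*a_s_3 + 2/15*a_s_4 + 8/15*a_s_5 + 1/5*a_s_6

Substituting a_s_1 = 1 and a_s_6 = 0, rearrange to (I - Q) a = r where r[i] = P(i -> s_1):
  [1, -4/15, -1/15, -1/15] . (a_s_2, a_s_3, a_s_4, a_s_5) = 2/5
  [-4/15, 13/15, -1/5, 0] . (a_s_2, a_s_3, a_s_4, a_s_5) = 1/15
  [-8/15, -1/5, 13/15, -2/15] . (a_s_2, a_s_3, a_s_4, a_s_5) = 0
  [-1/15, -1/15, -2/15, 7/15] . (a_s_2, a_s_3, a_s_4, a_s_5) = 0

Solving yields:
  a_s_2 = 1127/2088
  a_s_3 = 25/72
  a_s_4 = 943/2088
  a_s_5 = 89/348

Starting state is s_5, so the absorption probability is a_s_5 = 89/348.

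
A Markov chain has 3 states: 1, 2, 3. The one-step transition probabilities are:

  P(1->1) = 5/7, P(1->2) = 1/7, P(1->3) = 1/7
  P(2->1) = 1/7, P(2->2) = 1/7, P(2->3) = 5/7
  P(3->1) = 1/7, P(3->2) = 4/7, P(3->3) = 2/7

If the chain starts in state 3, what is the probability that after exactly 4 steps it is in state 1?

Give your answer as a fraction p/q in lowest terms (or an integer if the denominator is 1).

Computing P^4 by repeated multiplication:
P^1 =
  1: [5/7, 1/7, 1/7]
  2: [1/7, 1/7, 5/7]
  3: [1/7, 4/7, 2/7]
P^2 =
  1: [27/49, 10/49, 12/49]
  2: [11/49, 22/49, 16/49]
  3: [11/49, 13/49, 25/49]
P^3 =
  1: [157/343, 85/343, 101/343]
  2: [93/343, 97/343, 153/343]
  3: [93/343, 124/343, 18/49]
P^4 =
  1: [971/2401, 646/2401, 16/49]
  2: [715/2401, 802/2401, 884/2401]
  3: [715/2401, 103/343, 965/2401]

(P^4)[3 -> 1] = 715/2401

Answer: 715/2401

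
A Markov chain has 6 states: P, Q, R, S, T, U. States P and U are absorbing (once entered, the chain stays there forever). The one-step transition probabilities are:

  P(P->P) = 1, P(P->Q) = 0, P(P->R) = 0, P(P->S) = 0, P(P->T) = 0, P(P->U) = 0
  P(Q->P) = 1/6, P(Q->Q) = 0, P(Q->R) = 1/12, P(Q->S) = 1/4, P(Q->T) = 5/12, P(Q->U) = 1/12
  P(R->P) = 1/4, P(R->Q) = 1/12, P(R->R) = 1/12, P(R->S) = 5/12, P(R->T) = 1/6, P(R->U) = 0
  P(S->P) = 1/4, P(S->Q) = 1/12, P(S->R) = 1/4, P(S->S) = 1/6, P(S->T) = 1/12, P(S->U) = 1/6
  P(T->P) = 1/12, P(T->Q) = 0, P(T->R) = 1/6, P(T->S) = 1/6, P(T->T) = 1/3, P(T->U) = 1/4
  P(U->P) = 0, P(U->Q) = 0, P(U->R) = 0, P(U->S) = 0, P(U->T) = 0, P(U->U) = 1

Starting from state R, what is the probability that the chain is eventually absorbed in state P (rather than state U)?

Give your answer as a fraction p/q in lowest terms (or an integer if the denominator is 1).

Let a_i = P(absorbed in P | start in state i).
Boundary conditions: a_P = 1, a_U = 0.
For each transient state i, a_i = sum_j P(i->j) * a_j:
  a_Q = 1/6*a_P + 0*a_Q + 1/12*a_R + 1/4*a_S + 5/12*a_T + 1/12*a_U
  a_R = 1/4*a_P + 1/12*a_Q + 1/12*a_R + 5/12*a_S + 1/6*a_T + 0*a_U
  a_S = 1/4*a_P + 1/12*a_Q + 1/4*a_R + 1/6*a_S + 1/12*a_T + 1/6*a_U
  a_T = 1/12*a_P + 0*a_Q + 1/6*a_R + 1/6*a_S + 1/3*a_T + 1/4*a_U

Substituting a_P = 1 and a_U = 0, rearrange to (I - Q) a = r where r[i] = P(i -> P):
  [1, -1/12, -1/4, -5/12] . (a_Q, a_R, a_S, a_T) = 1/6
  [-1/12, 11/12, -5/12, -1/6] . (a_Q, a_R, a_S, a_T) = 1/4
  [-1/12, -1/4, 5/6, -1/12] . (a_Q, a_R, a_S, a_T) = 1/4
  [0, -1/6, -1/6, 2/3] . (a_Q, a_R, a_S, a_T) = 1/12

Solving yields:
  a_Q = 4129/7370
  a_R = 2504/3685
  a_S = 81/134
  a_T = 3287/7370

Starting state is R, so the absorption probability is a_R = 2504/3685.

Answer: 2504/3685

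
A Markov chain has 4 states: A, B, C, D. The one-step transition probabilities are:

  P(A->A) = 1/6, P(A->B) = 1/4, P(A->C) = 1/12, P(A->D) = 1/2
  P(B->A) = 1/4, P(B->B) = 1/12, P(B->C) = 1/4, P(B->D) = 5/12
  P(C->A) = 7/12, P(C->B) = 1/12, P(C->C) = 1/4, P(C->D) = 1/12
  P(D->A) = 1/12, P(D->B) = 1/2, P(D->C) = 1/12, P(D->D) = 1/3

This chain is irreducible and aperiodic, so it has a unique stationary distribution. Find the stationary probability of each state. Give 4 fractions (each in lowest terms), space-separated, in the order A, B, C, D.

Answer: 116/519 557/2076 319/2076 184/519

Derivation:
The stationary distribution satisfies pi = pi * P, i.e.:
  pi_A = 1/6*pi_A + 1/4*pi_B + 7/12*pi_C + 1/12*pi_D
  pi_B = 1/4*pi_A + 1/12*pi_B + 1/12*pi_C + 1/2*pi_D
  pi_C = 1/12*pi_A + 1/4*pi_B + 1/4*pi_C + 1/12*pi_D
  pi_D = 1/2*pi_A + 5/12*pi_B + 1/12*pi_C + 1/3*pi_D
with normalization: pi_A + pi_B + pi_C + pi_D = 1.

Using the first 3 balance equations plus normalization, the linear system A*pi = b is:
  [-5/6, 1/4, 7/12, 1/12] . pi = 0
  [1/4, -11/12, 1/12, 1/2] . pi = 0
  [1/12, 1/4, -3/4, 1/12] . pi = 0
  [1, 1, 1, 1] . pi = 1

Solving yields:
  pi_A = 116/519
  pi_B = 557/2076
  pi_C = 319/2076
  pi_D = 184/519

Verification (pi * P):
  116/519*1/6 + 557/2076*1/4 + 319/2076*7/12 + 184/519*1/12 = 116/519 = pi_A  (ok)
  116/519*1/4 + 557/2076*1/12 + 319/2076*1/12 + 184/519*1/2 = 557/2076 = pi_B  (ok)
  116/519*1/12 + 557/2076*1/4 + 319/2076*1/4 + 184/519*1/12 = 319/2076 = pi_C  (ok)
  116/519*1/2 + 557/2076*5/12 + 319/2076*1/12 + 184/519*1/3 = 184/519 = pi_D  (ok)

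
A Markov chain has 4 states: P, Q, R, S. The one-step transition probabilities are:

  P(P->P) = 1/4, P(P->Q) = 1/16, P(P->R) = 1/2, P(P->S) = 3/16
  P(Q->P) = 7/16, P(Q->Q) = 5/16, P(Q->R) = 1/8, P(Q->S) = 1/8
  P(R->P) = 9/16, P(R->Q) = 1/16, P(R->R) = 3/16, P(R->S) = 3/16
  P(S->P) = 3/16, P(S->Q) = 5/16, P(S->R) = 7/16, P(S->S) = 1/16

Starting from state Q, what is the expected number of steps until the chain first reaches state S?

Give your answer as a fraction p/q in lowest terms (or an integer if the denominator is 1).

Answer: 208/35

Derivation:
Let h_i = expected steps to first reach S from state i.
Boundary: h_S = 0.
First-step equations for the other states:
  h_P = 1 + 1/4*h_P + 1/16*h_Q + 1/2*h_R + 3/16*h_S
  h_Q = 1 + 7/16*h_P + 5/16*h_Q + 1/8*h_R + 1/8*h_S
  h_R = 1 + 9/16*h_P + 1/16*h_Q + 3/16*h_R + 3/16*h_S

Substituting h_S = 0 and rearranging gives the linear system (I - Q) h = 1:
  [3/4, -1/16, -1/2] . (h_P, h_Q, h_R) = 1
  [-7/16, 11/16, -1/8] . (h_P, h_Q, h_R) = 1
  [-9/16, -1/16, 13/16] . (h_P, h_Q, h_R) = 1

Solving yields:
  h_P = 192/35
  h_Q = 208/35
  h_R = 192/35

Starting state is Q, so the expected hitting time is h_Q = 208/35.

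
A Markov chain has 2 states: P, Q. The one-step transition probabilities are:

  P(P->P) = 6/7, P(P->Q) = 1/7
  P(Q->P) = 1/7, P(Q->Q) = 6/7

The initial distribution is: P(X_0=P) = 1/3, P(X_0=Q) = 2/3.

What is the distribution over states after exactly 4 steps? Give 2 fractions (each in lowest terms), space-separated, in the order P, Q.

Answer: 3289/7203 3914/7203

Derivation:
Propagating the distribution step by step (d_{t+1} = d_t * P):
d_0 = (P=1/3, Q=2/3)
  d_1[P] = 1/3*6/7 + 2/3*1/7 = 8/21
  d_1[Q] = 1/3*1/7 + 2/3*6/7 = 13/21
d_1 = (P=8/21, Q=13/21)
  d_2[P] = 8/21*6/7 + 13/21*1/7 = 61/147
  d_2[Q] = 8/21*1/7 + 13/21*6/7 = 86/147
d_2 = (P=61/147, Q=86/147)
  d_3[P] = 61/147*6/7 + 86/147*1/7 = 452/1029
  d_3[Q] = 61/147*1/7 + 86/147*6/7 = 577/1029
d_3 = (P=452/1029, Q=577/1029)
  d_4[P] = 452/1029*6/7 + 577/1029*1/7 = 3289/7203
  d_4[Q] = 452/1029*1/7 + 577/1029*6/7 = 3914/7203
d_4 = (P=3289/7203, Q=3914/7203)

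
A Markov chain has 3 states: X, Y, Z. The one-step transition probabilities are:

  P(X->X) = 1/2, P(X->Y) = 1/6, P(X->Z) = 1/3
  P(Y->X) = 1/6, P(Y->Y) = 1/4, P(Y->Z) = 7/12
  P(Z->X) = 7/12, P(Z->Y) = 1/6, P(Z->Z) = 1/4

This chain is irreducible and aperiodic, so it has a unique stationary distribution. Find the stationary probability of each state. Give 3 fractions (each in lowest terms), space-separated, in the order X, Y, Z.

Answer: 67/143 2/11 50/143

Derivation:
The stationary distribution satisfies pi = pi * P, i.e.:
  pi_X = 1/2*pi_X + 1/6*pi_Y + 7/12*pi_Z
  pi_Y = 1/6*pi_X + 1/4*pi_Y + 1/6*pi_Z
  pi_Z = 1/3*pi_X + 7/12*pi_Y + 1/4*pi_Z
with normalization: pi_X + pi_Y + pi_Z = 1.

Using the first 2 balance equations plus normalization, the linear system A*pi = b is:
  [-1/2, 1/6, 7/12] . pi = 0
  [1/6, -3/4, 1/6] . pi = 0
  [1, 1, 1] . pi = 1

Solving yields:
  pi_X = 67/143
  pi_Y = 2/11
  pi_Z = 50/143

Verification (pi * P):
  67/143*1/2 + 2/11*1/6 + 50/143*7/12 = 67/143 = pi_X  (ok)
  67/143*1/6 + 2/11*1/4 + 50/143*1/6 = 2/11 = pi_Y  (ok)
  67/143*1/3 + 2/11*7/12 + 50/143*1/4 = 50/143 = pi_Z  (ok)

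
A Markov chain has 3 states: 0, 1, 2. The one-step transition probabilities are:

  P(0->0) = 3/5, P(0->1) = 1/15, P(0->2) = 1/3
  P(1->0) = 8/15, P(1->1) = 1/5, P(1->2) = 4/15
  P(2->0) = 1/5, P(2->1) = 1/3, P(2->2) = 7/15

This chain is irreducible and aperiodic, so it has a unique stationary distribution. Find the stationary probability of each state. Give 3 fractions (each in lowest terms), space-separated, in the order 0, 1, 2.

Answer: 76/173 33/173 64/173

Derivation:
The stationary distribution satisfies pi = pi * P, i.e.:
  pi_0 = 3/5*pi_0 + 8/15*pi_1 + 1/5*pi_2
  pi_1 = 1/15*pi_0 + 1/5*pi_1 + 1/3*pi_2
  pi_2 = 1/3*pi_0 + 4/15*pi_1 + 7/15*pi_2
with normalization: pi_0 + pi_1 + pi_2 = 1.

Using the first 2 balance equations plus normalization, the linear system A*pi = b is:
  [-2/5, 8/15, 1/5] . pi = 0
  [1/15, -4/5, 1/3] . pi = 0
  [1, 1, 1] . pi = 1

Solving yields:
  pi_0 = 76/173
  pi_1 = 33/173
  pi_2 = 64/173

Verification (pi * P):
  76/173*3/5 + 33/173*8/15 + 64/173*1/5 = 76/173 = pi_0  (ok)
  76/173*1/15 + 33/173*1/5 + 64/173*1/3 = 33/173 = pi_1  (ok)
  76/173*1/3 + 33/173*4/15 + 64/173*7/15 = 64/173 = pi_2  (ok)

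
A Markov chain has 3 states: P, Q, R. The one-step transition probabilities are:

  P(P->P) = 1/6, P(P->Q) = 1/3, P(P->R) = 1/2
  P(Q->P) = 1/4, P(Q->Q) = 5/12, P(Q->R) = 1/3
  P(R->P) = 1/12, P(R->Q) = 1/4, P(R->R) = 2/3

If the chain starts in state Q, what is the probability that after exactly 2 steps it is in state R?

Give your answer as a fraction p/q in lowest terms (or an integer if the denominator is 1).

Answer: 35/72

Derivation:
Computing P^2 by repeated multiplication:
P^1 =
  P: [1/6, 1/3, 1/2]
  Q: [1/4, 5/12, 1/3]
  R: [1/12, 1/4, 2/3]
P^2 =
  P: [11/72, 23/72, 19/36]
  Q: [25/144, 49/144, 35/72]
  R: [19/144, 43/144, 41/72]

(P^2)[Q -> R] = 35/72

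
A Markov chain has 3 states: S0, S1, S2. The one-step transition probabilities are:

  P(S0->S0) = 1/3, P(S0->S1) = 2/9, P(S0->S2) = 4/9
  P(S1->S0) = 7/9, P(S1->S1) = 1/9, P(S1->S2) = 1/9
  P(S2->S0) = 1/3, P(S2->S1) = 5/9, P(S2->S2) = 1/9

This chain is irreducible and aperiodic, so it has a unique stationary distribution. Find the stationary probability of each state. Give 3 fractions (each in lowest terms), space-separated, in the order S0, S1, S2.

The stationary distribution satisfies pi = pi * P, i.e.:
  pi_S0 = 1/3*pi_S0 + 7/9*pi_S1 + 1/3*pi_S2
  pi_S1 = 2/9*pi_S0 + 1/9*pi_S1 + 5/9*pi_S2
  pi_S2 = 4/9*pi_S0 + 1/9*pi_S1 + 1/9*pi_S2
with normalization: pi_S0 + pi_S1 + pi_S2 = 1.

Using the first 2 balance equations plus normalization, the linear system A*pi = b is:
  [-2/3, 7/9, 1/3] . pi = 0
  [2/9, -8/9, 5/9] . pi = 0
  [1, 1, 1] . pi = 1

Solving yields:
  pi_S0 = 59/129
  pi_S1 = 12/43
  pi_S2 = 34/129

Verification (pi * P):
  59/129*1/3 + 12/43*7/9 + 34/129*1/3 = 59/129 = pi_S0  (ok)
  59/129*2/9 + 12/43*1/9 + 34/129*5/9 = 12/43 = pi_S1  (ok)
  59/129*4/9 + 12/43*1/9 + 34/129*1/9 = 34/129 = pi_S2  (ok)

Answer: 59/129 12/43 34/129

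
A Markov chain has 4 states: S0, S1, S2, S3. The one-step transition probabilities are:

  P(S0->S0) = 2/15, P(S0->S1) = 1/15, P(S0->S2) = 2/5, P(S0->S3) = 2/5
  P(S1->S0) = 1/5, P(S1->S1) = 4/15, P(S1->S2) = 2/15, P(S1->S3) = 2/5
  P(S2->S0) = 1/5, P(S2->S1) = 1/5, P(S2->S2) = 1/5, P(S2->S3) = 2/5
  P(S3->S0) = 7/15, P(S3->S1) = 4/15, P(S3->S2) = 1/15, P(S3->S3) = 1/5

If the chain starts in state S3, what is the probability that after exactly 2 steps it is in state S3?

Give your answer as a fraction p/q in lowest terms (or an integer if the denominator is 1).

Answer: 9/25

Derivation:
Computing P^2 by repeated multiplication:
P^1 =
  S0: [2/15, 1/15, 2/5, 2/5]
  S1: [1/5, 4/15, 2/15, 2/5]
  S2: [1/5, 1/5, 1/5, 2/5]
  S3: [7/15, 4/15, 1/15, 1/5]
P^2 =
  S0: [67/225, 16/75, 38/225, 8/25]
  S1: [22/75, 49/225, 38/225, 8/25]
  S2: [22/75, 16/75, 13/75, 8/25]
  S3: [2/9, 38/225, 56/225, 9/25]

(P^2)[S3 -> S3] = 9/25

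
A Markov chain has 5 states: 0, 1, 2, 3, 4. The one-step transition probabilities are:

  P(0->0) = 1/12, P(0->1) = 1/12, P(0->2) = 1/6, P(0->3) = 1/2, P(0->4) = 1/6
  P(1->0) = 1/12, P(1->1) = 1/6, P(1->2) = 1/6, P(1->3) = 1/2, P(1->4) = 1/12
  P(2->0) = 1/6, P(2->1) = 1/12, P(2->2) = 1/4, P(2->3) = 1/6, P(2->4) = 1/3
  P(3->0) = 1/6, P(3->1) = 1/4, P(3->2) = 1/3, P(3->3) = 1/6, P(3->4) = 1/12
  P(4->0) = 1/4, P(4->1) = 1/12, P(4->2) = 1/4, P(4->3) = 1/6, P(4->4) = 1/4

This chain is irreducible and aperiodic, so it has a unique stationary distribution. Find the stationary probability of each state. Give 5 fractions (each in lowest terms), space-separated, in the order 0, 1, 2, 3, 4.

Answer: 1693/10732 747/5366 2655/10732 2851/10732 2039/10732

Derivation:
The stationary distribution satisfies pi = pi * P, i.e.:
  pi_0 = 1/12*pi_0 + 1/12*pi_1 + 1/6*pi_2 + 1/6*pi_3 + 1/4*pi_4
  pi_1 = 1/12*pi_0 + 1/6*pi_1 + 1/12*pi_2 + 1/4*pi_3 + 1/12*pi_4
  pi_2 = 1/6*pi_0 + 1/6*pi_1 + 1/4*pi_2 + 1/3*pi_3 + 1/4*pi_4
  pi_3 = 1/2*pi_0 + 1/2*pi_1 + 1/6*pi_2 + 1/6*pi_3 + 1/6*pi_4
  pi_4 = 1/6*pi_0 + 1/12*pi_1 + 1/3*pi_2 + 1/12*pi_3 + 1/4*pi_4
with normalization: pi_0 + pi_1 + pi_2 + pi_3 + pi_4 = 1.

Using the first 4 balance equations plus normalization, the linear system A*pi = b is:
  [-11/12, 1/12, 1/6, 1/6, 1/4] . pi = 0
  [1/12, -5/6, 1/12, 1/4, 1/12] . pi = 0
  [1/6, 1/6, -3/4, 1/3, 1/4] . pi = 0
  [1/2, 1/2, 1/6, -5/6, 1/6] . pi = 0
  [1, 1, 1, 1, 1] . pi = 1

Solving yields:
  pi_0 = 1693/10732
  pi_1 = 747/5366
  pi_2 = 2655/10732
  pi_3 = 2851/10732
  pi_4 = 2039/10732

Verification (pi * P):
  1693/10732*1/12 + 747/5366*1/12 + 2655/10732*1/6 + 2851/10732*1/6 + 2039/10732*1/4 = 1693/10732 = pi_0  (ok)
  1693/10732*1/12 + 747/5366*1/6 + 2655/10732*1/12 + 2851/10732*1/4 + 2039/10732*1/12 = 747/5366 = pi_1  (ok)
  1693/10732*1/6 + 747/5366*1/6 + 2655/10732*1/4 + 2851/10732*1/3 + 2039/10732*1/4 = 2655/10732 = pi_2  (ok)
  1693/10732*1/2 + 747/5366*1/2 + 2655/10732*1/6 + 2851/10732*1/6 + 2039/10732*1/6 = 2851/10732 = pi_3  (ok)
  1693/10732*1/6 + 747/5366*1/12 + 2655/10732*1/3 + 2851/10732*1/12 + 2039/10732*1/4 = 2039/10732 = pi_4  (ok)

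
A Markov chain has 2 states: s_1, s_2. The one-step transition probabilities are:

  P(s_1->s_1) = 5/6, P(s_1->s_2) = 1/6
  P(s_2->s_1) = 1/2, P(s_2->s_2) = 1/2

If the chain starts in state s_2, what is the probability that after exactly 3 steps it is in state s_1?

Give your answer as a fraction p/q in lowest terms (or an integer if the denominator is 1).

Computing P^3 by repeated multiplication:
P^1 =
  s_1: [5/6, 1/6]
  s_2: [1/2, 1/2]
P^2 =
  s_1: [7/9, 2/9]
  s_2: [2/3, 1/3]
P^3 =
  s_1: [41/54, 13/54]
  s_2: [13/18, 5/18]

(P^3)[s_2 -> s_1] = 13/18

Answer: 13/18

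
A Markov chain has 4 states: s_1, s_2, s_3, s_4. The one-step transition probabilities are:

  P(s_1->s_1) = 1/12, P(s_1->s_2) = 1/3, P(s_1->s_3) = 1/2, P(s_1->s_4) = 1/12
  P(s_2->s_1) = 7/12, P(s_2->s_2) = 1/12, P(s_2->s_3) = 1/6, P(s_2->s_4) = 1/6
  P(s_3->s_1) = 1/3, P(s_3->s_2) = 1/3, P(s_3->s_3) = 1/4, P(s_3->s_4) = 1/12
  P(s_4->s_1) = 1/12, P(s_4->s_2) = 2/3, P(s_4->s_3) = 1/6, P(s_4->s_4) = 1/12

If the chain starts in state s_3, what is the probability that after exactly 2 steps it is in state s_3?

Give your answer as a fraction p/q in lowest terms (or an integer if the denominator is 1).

Answer: 43/144

Derivation:
Computing P^2 by repeated multiplication:
P^1 =
  s_1: [1/12, 1/3, 1/2, 1/12]
  s_2: [7/12, 1/12, 1/6, 1/6]
  s_3: [1/3, 1/3, 1/4, 1/12]
  s_4: [1/12, 2/3, 1/6, 1/12]
P^2 =
  s_1: [3/8, 5/18, 17/72, 1/9]
  s_2: [1/6, 53/144, 3/8, 13/144]
  s_3: [5/16, 5/18, 43/144, 1/9]
  s_4: [11/24, 7/36, 5/24, 5/36]

(P^2)[s_3 -> s_3] = 43/144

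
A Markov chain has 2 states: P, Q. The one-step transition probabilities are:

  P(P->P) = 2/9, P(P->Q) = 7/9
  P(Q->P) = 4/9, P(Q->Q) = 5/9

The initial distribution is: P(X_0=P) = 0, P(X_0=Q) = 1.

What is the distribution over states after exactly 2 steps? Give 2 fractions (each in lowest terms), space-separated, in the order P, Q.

Propagating the distribution step by step (d_{t+1} = d_t * P):
d_0 = (P=0, Q=1)
  d_1[P] = 0*2/9 + 1*4/9 = 4/9
  d_1[Q] = 0*7/9 + 1*5/9 = 5/9
d_1 = (P=4/9, Q=5/9)
  d_2[P] = 4/9*2/9 + 5/9*4/9 = 28/81
  d_2[Q] = 4/9*7/9 + 5/9*5/9 = 53/81
d_2 = (P=28/81, Q=53/81)

Answer: 28/81 53/81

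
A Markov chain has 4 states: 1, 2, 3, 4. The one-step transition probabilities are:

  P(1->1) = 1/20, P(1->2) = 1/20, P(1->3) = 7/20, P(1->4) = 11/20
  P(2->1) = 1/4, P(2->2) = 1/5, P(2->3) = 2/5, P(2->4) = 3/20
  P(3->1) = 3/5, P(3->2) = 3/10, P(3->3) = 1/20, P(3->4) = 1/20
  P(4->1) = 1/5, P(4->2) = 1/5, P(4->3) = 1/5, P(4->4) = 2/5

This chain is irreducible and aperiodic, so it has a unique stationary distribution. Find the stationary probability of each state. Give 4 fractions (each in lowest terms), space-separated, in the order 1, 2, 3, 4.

The stationary distribution satisfies pi = pi * P, i.e.:
  pi_1 = 1/20*pi_1 + 1/4*pi_2 + 3/5*pi_3 + 1/5*pi_4
  pi_2 = 1/20*pi_1 + 1/5*pi_2 + 3/10*pi_3 + 1/5*pi_4
  pi_3 = 7/20*pi_1 + 2/5*pi_2 + 1/20*pi_3 + 1/5*pi_4
  pi_4 = 11/20*pi_1 + 3/20*pi_2 + 1/20*pi_3 + 2/5*pi_4
with normalization: pi_1 + pi_2 + pi_3 + pi_4 = 1.

Using the first 3 balance equations plus normalization, the linear system A*pi = b is:
  [-19/20, 1/4, 3/5, 1/5] . pi = 0
  [1/20, -4/5, 3/10, 1/5] . pi = 0
  [7/20, 2/5, -19/20, 1/5] . pi = 0
  [1, 1, 1, 1] . pi = 1

Solving yields:
  pi_1 = 2676/10075
  pi_2 = 1856/10075
  pi_3 = 2424/10075
  pi_4 = 3119/10075

Verification (pi * P):
  2676/10075*1/20 + 1856/10075*1/4 + 2424/10075*3/5 + 3119/10075*1/5 = 2676/10075 = pi_1  (ok)
  2676/10075*1/20 + 1856/10075*1/5 + 2424/10075*3/10 + 3119/10075*1/5 = 1856/10075 = pi_2  (ok)
  2676/10075*7/20 + 1856/10075*2/5 + 2424/10075*1/20 + 3119/10075*1/5 = 2424/10075 = pi_3  (ok)
  2676/10075*11/20 + 1856/10075*3/20 + 2424/10075*1/20 + 3119/10075*2/5 = 3119/10075 = pi_4  (ok)

Answer: 2676/10075 1856/10075 2424/10075 3119/10075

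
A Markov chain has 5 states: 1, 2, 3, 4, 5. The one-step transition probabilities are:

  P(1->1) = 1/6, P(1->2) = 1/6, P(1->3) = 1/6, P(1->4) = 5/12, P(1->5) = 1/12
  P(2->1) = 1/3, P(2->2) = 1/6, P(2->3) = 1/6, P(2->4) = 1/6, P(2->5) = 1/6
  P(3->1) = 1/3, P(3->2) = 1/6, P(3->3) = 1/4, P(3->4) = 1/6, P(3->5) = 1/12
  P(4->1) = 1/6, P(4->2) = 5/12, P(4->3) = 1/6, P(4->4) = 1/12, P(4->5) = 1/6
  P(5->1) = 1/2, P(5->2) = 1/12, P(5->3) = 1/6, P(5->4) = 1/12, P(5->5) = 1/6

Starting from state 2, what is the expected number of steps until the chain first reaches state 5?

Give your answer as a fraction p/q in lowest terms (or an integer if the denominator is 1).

Answer: 1551/202

Derivation:
Let h_i = expected steps to first reach 5 from state i.
Boundary: h_5 = 0.
First-step equations for the other states:
  h_1 = 1 + 1/6*h_1 + 1/6*h_2 + 1/6*h_3 + 5/12*h_4 + 1/12*h_5
  h_2 = 1 + 1/3*h_1 + 1/6*h_2 + 1/6*h_3 + 1/6*h_4 + 1/6*h_5
  h_3 = 1 + 1/3*h_1 + 1/6*h_2 + 1/4*h_3 + 1/6*h_4 + 1/12*h_5
  h_4 = 1 + 1/6*h_1 + 5/12*h_2 + 1/6*h_3 + 1/12*h_4 + 1/6*h_5

Substituting h_5 = 0 and rearranging gives the linear system (I - Q) h = 1:
  [5/6, -1/6, -1/6, -5/12] . (h_1, h_2, h_3, h_4) = 1
  [-1/3, 5/6, -1/6, -1/6] . (h_1, h_2, h_3, h_4) = 1
  [-1/3, -1/6, 3/4, -1/6] . (h_1, h_2, h_3, h_4) = 1
  [-1/6, -5/12, -1/6, 11/12] . (h_1, h_2, h_3, h_4) = 1

Solving yields:
  h_1 = 6633/808
  h_2 = 1551/202
  h_3 = 846/101
  h_4 = 3069/404

Starting state is 2, so the expected hitting time is h_2 = 1551/202.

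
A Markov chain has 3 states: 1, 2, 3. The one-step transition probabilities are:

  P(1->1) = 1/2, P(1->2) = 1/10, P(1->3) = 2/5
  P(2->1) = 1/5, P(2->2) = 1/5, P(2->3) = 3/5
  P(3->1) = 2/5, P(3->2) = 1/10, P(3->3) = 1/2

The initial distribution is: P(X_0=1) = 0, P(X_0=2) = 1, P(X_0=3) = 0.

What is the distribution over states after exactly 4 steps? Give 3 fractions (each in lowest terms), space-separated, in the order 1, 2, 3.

Answer: 419/1000 139/1250 2349/5000

Derivation:
Propagating the distribution step by step (d_{t+1} = d_t * P):
d_0 = (1=0, 2=1, 3=0)
  d_1[1] = 0*1/2 + 1*1/5 + 0*2/5 = 1/5
  d_1[2] = 0*1/10 + 1*1/5 + 0*1/10 = 1/5
  d_1[3] = 0*2/5 + 1*3/5 + 0*1/2 = 3/5
d_1 = (1=1/5, 2=1/5, 3=3/5)
  d_2[1] = 1/5*1/2 + 1/5*1/5 + 3/5*2/5 = 19/50
  d_2[2] = 1/5*1/10 + 1/5*1/5 + 3/5*1/10 = 3/25
  d_2[3] = 1/5*2/5 + 1/5*3/5 + 3/5*1/2 = 1/2
d_2 = (1=19/50, 2=3/25, 3=1/2)
  d_3[1] = 19/50*1/2 + 3/25*1/5 + 1/2*2/5 = 207/500
  d_3[2] = 19/50*1/10 + 3/25*1/5 + 1/2*1/10 = 14/125
  d_3[3] = 19/50*2/5 + 3/25*3/5 + 1/2*1/2 = 237/500
d_3 = (1=207/500, 2=14/125, 3=237/500)
  d_4[1] = 207/500*1/2 + 14/125*1/5 + 237/500*2/5 = 419/1000
  d_4[2] = 207/500*1/10 + 14/125*1/5 + 237/500*1/10 = 139/1250
  d_4[3] = 207/500*2/5 + 14/125*3/5 + 237/500*1/2 = 2349/5000
d_4 = (1=419/1000, 2=139/1250, 3=2349/5000)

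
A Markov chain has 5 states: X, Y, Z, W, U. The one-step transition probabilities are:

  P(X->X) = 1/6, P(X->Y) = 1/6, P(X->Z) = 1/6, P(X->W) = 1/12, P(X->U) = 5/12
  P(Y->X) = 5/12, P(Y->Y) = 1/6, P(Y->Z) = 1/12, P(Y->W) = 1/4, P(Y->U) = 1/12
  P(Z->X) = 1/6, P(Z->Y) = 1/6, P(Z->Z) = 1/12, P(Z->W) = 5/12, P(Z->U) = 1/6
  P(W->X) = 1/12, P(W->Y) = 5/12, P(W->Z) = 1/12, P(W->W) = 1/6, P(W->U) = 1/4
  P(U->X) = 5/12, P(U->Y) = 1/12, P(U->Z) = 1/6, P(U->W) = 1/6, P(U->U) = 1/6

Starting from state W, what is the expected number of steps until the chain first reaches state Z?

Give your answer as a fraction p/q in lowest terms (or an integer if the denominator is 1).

Let h_i = expected steps to first reach Z from state i.
Boundary: h_Z = 0.
First-step equations for the other states:
  h_X = 1 + 1/6*h_X + 1/6*h_Y + 1/6*h_Z + 1/12*h_W + 5/12*h_U
  h_Y = 1 + 5/12*h_X + 1/6*h_Y + 1/12*h_Z + 1/4*h_W + 1/12*h_U
  h_W = 1 + 1/12*h_X + 5/12*h_Y + 1/12*h_Z + 1/6*h_W + 1/4*h_U
  h_U = 1 + 5/12*h_X + 1/12*h_Y + 1/6*h_Z + 1/6*h_W + 1/6*h_U

Substituting h_Z = 0 and rearranging gives the linear system (I - Q) h = 1:
  [5/6, -1/6, -1/12, -5/12] . (h_X, h_Y, h_W, h_U) = 1
  [-5/12, 5/6, -1/4, -1/12] . (h_X, h_Y, h_W, h_U) = 1
  [-1/12, -5/12, 5/6, -1/4] . (h_X, h_Y, h_W, h_U) = 1
  [-5/12, -1/12, -1/6, 5/6] . (h_X, h_Y, h_W, h_U) = 1

Solving yields:
  h_X = 22536/3137
  h_Y = 24852/3137
  h_W = 25212/3137
  h_U = 22560/3137

Starting state is W, so the expected hitting time is h_W = 25212/3137.

Answer: 25212/3137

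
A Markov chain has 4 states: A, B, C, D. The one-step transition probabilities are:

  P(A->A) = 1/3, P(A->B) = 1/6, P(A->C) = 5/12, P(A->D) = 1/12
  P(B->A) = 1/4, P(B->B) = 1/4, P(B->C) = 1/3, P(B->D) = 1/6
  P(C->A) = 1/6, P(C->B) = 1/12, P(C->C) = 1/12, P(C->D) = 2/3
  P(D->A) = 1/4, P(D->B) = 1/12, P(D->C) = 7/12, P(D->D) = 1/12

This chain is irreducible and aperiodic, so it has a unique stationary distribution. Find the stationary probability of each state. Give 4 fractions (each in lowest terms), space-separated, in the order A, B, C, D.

Answer: 473/1957 243/1957 668/1957 573/1957

Derivation:
The stationary distribution satisfies pi = pi * P, i.e.:
  pi_A = 1/3*pi_A + 1/4*pi_B + 1/6*pi_C + 1/4*pi_D
  pi_B = 1/6*pi_A + 1/4*pi_B + 1/12*pi_C + 1/12*pi_D
  pi_C = 5/12*pi_A + 1/3*pi_B + 1/12*pi_C + 7/12*pi_D
  pi_D = 1/12*pi_A + 1/6*pi_B + 2/3*pi_C + 1/12*pi_D
with normalization: pi_A + pi_B + pi_C + pi_D = 1.

Using the first 3 balance equations plus normalization, the linear system A*pi = b is:
  [-2/3, 1/4, 1/6, 1/4] . pi = 0
  [1/6, -3/4, 1/12, 1/12] . pi = 0
  [5/12, 1/3, -11/12, 7/12] . pi = 0
  [1, 1, 1, 1] . pi = 1

Solving yields:
  pi_A = 473/1957
  pi_B = 243/1957
  pi_C = 668/1957
  pi_D = 573/1957

Verification (pi * P):
  473/1957*1/3 + 243/1957*1/4 + 668/1957*1/6 + 573/1957*1/4 = 473/1957 = pi_A  (ok)
  473/1957*1/6 + 243/1957*1/4 + 668/1957*1/12 + 573/1957*1/12 = 243/1957 = pi_B  (ok)
  473/1957*5/12 + 243/1957*1/3 + 668/1957*1/12 + 573/1957*7/12 = 668/1957 = pi_C  (ok)
  473/1957*1/12 + 243/1957*1/6 + 668/1957*2/3 + 573/1957*1/12 = 573/1957 = pi_D  (ok)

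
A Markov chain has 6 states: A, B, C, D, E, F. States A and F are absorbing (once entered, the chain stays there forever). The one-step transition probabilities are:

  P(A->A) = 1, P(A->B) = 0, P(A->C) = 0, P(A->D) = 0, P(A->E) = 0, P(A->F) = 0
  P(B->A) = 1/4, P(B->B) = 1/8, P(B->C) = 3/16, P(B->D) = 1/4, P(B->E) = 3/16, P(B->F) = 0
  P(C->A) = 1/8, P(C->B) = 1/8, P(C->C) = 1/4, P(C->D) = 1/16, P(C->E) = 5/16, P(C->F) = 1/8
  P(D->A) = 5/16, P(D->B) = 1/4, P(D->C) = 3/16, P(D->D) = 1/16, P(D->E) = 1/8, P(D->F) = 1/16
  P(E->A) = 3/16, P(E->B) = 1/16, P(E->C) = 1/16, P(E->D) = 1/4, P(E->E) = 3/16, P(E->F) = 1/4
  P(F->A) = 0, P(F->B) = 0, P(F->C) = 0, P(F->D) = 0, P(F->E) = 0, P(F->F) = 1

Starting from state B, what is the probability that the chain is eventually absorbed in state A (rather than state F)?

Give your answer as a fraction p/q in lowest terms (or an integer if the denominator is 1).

Let a_i = P(absorbed in A | start in state i).
Boundary conditions: a_A = 1, a_F = 0.
For each transient state i, a_i = sum_j P(i->j) * a_j:
  a_B = 1/4*a_A + 1/8*a_B + 3/16*a_C + 1/4*a_D + 3/16*a_E + 0*a_F
  a_C = 1/8*a_A + 1/8*a_B + 1/4*a_C + 1/16*a_D + 5/16*a_E + 1/8*a_F
  a_D = 5/16*a_A + 1/4*a_B + 3/16*a_C + 1/16*a_D + 1/8*a_E + 1/16*a_F
  a_E = 3/16*a_A + 1/16*a_B + 1/16*a_C + 1/4*a_D + 3/16*a_E + 1/4*a_F

Substituting a_A = 1 and a_F = 0, rearrange to (I - Q) a = r where r[i] = P(i -> A):
  [7/8, -3/16, -1/4, -3/16] . (a_B, a_C, a_D, a_E) = 1/4
  [-1/8, 3/4, -1/16, -5/16] . (a_B, a_C, a_D, a_E) = 1/8
  [-1/4, -3/16, 15/16, -1/8] . (a_B, a_C, a_D, a_E) = 5/16
  [-1/16, -1/16, -1/4, 13/16] . (a_B, a_C, a_D, a_E) = 3/16

Solving yields:
  a_B = 8444/11511
  a_C = 13333/23022
  a_D = 16541/23022
  a_E = 12727/23022

Starting state is B, so the absorption probability is a_B = 8444/11511.

Answer: 8444/11511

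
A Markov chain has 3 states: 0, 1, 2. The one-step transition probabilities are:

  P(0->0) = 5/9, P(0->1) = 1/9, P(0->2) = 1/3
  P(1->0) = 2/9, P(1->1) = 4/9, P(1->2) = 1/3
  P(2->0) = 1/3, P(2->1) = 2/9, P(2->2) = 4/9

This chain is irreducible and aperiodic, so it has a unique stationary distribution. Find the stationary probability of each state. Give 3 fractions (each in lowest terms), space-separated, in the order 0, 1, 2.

Answer: 19/48 11/48 3/8

Derivation:
The stationary distribution satisfies pi = pi * P, i.e.:
  pi_0 = 5/9*pi_0 + 2/9*pi_1 + 1/3*pi_2
  pi_1 = 1/9*pi_0 + 4/9*pi_1 + 2/9*pi_2
  pi_2 = 1/3*pi_0 + 1/3*pi_1 + 4/9*pi_2
with normalization: pi_0 + pi_1 + pi_2 = 1.

Using the first 2 balance equations plus normalization, the linear system A*pi = b is:
  [-4/9, 2/9, 1/3] . pi = 0
  [1/9, -5/9, 2/9] . pi = 0
  [1, 1, 1] . pi = 1

Solving yields:
  pi_0 = 19/48
  pi_1 = 11/48
  pi_2 = 3/8

Verification (pi * P):
  19/48*5/9 + 11/48*2/9 + 3/8*1/3 = 19/48 = pi_0  (ok)
  19/48*1/9 + 11/48*4/9 + 3/8*2/9 = 11/48 = pi_1  (ok)
  19/48*1/3 + 11/48*1/3 + 3/8*4/9 = 3/8 = pi_2  (ok)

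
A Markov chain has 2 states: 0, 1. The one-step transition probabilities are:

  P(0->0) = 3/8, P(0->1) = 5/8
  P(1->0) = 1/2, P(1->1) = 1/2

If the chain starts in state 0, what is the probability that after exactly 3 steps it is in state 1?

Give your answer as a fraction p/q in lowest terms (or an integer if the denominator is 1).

Computing P^3 by repeated multiplication:
P^1 =
  0: [3/8, 5/8]
  1: [1/2, 1/2]
P^2 =
  0: [29/64, 35/64]
  1: [7/16, 9/16]
P^3 =
  0: [227/512, 285/512]
  1: [57/128, 71/128]

(P^3)[0 -> 1] = 285/512

Answer: 285/512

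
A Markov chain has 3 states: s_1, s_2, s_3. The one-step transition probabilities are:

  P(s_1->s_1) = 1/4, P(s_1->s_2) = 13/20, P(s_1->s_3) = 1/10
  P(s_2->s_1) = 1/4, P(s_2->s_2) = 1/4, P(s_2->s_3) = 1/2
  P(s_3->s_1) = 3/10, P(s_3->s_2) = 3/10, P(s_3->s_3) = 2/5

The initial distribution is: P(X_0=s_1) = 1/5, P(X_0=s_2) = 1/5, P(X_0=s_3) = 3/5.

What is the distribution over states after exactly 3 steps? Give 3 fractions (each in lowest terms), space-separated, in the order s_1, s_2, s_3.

Answer: 669/2500 937/2500 447/1250

Derivation:
Propagating the distribution step by step (d_{t+1} = d_t * P):
d_0 = (s_1=1/5, s_2=1/5, s_3=3/5)
  d_1[s_1] = 1/5*1/4 + 1/5*1/4 + 3/5*3/10 = 7/25
  d_1[s_2] = 1/5*13/20 + 1/5*1/4 + 3/5*3/10 = 9/25
  d_1[s_3] = 1/5*1/10 + 1/5*1/2 + 3/5*2/5 = 9/25
d_1 = (s_1=7/25, s_2=9/25, s_3=9/25)
  d_2[s_1] = 7/25*1/4 + 9/25*1/4 + 9/25*3/10 = 67/250
  d_2[s_2] = 7/25*13/20 + 9/25*1/4 + 9/25*3/10 = 19/50
  d_2[s_3] = 7/25*1/10 + 9/25*1/2 + 9/25*2/5 = 44/125
d_2 = (s_1=67/250, s_2=19/50, s_3=44/125)
  d_3[s_1] = 67/250*1/4 + 19/50*1/4 + 44/125*3/10 = 669/2500
  d_3[s_2] = 67/250*13/20 + 19/50*1/4 + 44/125*3/10 = 937/2500
  d_3[s_3] = 67/250*1/10 + 19/50*1/2 + 44/125*2/5 = 447/1250
d_3 = (s_1=669/2500, s_2=937/2500, s_3=447/1250)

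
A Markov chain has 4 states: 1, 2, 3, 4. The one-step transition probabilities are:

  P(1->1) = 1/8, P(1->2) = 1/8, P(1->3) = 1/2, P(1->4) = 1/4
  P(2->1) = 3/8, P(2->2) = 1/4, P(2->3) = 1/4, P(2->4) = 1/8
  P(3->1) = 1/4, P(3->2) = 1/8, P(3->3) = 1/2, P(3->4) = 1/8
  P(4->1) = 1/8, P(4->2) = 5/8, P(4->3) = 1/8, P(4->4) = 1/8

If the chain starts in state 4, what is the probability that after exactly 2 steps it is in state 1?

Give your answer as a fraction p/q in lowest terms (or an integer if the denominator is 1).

Computing P^2 by repeated multiplication:
P^1 =
  1: [1/8, 1/8, 1/2, 1/4]
  2: [3/8, 1/4, 1/4, 1/8]
  3: [1/4, 1/8, 1/2, 1/8]
  4: [1/8, 5/8, 1/8, 1/8]
P^2 =
  1: [7/32, 17/64, 3/8, 9/64]
  2: [7/32, 7/32, 25/64, 11/64]
  3: [7/32, 13/64, 27/64, 5/32]
  4: [19/64, 17/64, 19/64, 9/64]

(P^2)[4 -> 1] = 19/64

Answer: 19/64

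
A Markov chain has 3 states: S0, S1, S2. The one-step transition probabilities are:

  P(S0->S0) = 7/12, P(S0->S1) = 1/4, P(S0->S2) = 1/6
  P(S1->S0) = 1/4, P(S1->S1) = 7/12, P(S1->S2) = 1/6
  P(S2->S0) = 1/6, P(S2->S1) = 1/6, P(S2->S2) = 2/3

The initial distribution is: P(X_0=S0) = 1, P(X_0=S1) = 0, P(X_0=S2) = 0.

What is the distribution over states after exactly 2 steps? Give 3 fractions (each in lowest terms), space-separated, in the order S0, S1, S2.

Propagating the distribution step by step (d_{t+1} = d_t * P):
d_0 = (S0=1, S1=0, S2=0)
  d_1[S0] = 1*7/12 + 0*1/4 + 0*1/6 = 7/12
  d_1[S1] = 1*1/4 + 0*7/12 + 0*1/6 = 1/4
  d_1[S2] = 1*1/6 + 0*1/6 + 0*2/3 = 1/6
d_1 = (S0=7/12, S1=1/4, S2=1/6)
  d_2[S0] = 7/12*7/12 + 1/4*1/4 + 1/6*1/6 = 31/72
  d_2[S1] = 7/12*1/4 + 1/4*7/12 + 1/6*1/6 = 23/72
  d_2[S2] = 7/12*1/6 + 1/4*1/6 + 1/6*2/3 = 1/4
d_2 = (S0=31/72, S1=23/72, S2=1/4)

Answer: 31/72 23/72 1/4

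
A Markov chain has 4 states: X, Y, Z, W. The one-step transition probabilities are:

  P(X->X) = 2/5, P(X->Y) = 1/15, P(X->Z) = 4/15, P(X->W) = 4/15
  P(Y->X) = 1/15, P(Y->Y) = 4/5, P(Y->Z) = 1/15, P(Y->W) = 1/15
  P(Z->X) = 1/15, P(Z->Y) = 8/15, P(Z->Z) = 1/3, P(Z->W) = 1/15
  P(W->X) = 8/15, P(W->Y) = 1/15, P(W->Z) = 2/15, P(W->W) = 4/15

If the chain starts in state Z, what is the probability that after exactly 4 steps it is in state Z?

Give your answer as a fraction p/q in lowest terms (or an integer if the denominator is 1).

Computing P^4 by repeated multiplication:
P^1 =
  X: [2/5, 1/15, 4/15, 4/15]
  Y: [1/15, 4/5, 1/15, 1/15]
  Z: [1/15, 8/15, 1/3, 1/15]
  W: [8/15, 1/15, 2/15, 4/15]
P^2 =
  X: [73/225, 6/25, 53/225, 1/5]
  Y: [3/25, 154/225, 23/225, 7/75]
  Z: [3/25, 46/75, 13/75, 7/75]
  W: [83/225, 8/45, 17/75, 17/75]
P^3 =
  X: [181/675, 238/675, 701/3375, 193/1125]
  Y: [169/1125, 416/675, 419/3375, 41/375]
  Z: [169/1125, 224/375, 161/1125, 41/375]
  W: [997/3375, 1022/3375, 27/125, 209/1125]
P^4 =
  X: [11953/50625, 7124/16875, 9473/50625, 2609/16875]
  Y: [2831/16875, 29188/50625, 6941/50625, 667/5625]
  Z: [2831/16875, 9644/16875, 2399/16875, 667/5625]
  W: [12749/50625, 3944/10125, 367/1875, 2749/16875]

(P^4)[Z -> Z] = 2399/16875

Answer: 2399/16875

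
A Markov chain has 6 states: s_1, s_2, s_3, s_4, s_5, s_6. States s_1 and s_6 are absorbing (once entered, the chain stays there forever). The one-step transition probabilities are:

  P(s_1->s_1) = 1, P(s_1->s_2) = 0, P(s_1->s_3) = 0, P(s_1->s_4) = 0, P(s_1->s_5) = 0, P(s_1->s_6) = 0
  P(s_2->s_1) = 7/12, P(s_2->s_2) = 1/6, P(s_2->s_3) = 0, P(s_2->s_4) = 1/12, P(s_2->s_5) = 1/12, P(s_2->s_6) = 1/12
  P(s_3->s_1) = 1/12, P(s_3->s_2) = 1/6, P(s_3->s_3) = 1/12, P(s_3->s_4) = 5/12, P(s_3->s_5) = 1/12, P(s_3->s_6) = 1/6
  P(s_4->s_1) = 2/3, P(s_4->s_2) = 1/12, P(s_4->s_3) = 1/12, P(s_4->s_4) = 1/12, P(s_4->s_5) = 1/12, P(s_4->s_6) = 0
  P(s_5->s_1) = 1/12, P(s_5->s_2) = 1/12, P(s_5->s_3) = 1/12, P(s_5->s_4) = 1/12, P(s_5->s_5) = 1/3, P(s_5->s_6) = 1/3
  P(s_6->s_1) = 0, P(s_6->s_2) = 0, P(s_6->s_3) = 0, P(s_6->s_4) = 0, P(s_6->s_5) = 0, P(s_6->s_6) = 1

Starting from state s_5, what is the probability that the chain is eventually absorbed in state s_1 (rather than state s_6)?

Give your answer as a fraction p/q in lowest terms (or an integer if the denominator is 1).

Let a_i = P(absorbed in s_1 | start in state i).
Boundary conditions: a_s_1 = 1, a_s_6 = 0.
For each transient state i, a_i = sum_j P(i->j) * a_j:
  a_s_2 = 7/12*a_s_1 + 1/6*a_s_2 + 0*a_s_3 + 1/12*a_s_4 + 1/12*a_s_5 + 1/12*a_s_6
  a_s_3 = 1/12*a_s_1 + 1/6*a_s_2 + 1/12*a_s_3 + 5/12*a_s_4 + 1/12*a_s_5 + 1/6*a_s_6
  a_s_4 = 2/3*a_s_1 + 1/12*a_s_2 + 1/12*a_s_3 + 1/12*a_s_4 + 1/12*a_s_5 + 0*a_s_6
  a_s_5 = 1/12*a_s_1 + 1/12*a_s_2 + 1/12*a_s_3 + 1/12*a_s_4 + 1/3*a_s_5 + 1/3*a_s_6

Substituting a_s_1 = 1 and a_s_6 = 0, rearrange to (I - Q) a = r where r[i] = P(i -> s_1):
  [5/6, 0, -1/12, -1/12] . (a_s_2, a_s_3, a_s_4, a_s_5) = 7/12
  [-1/6, 11/12, -5/12, -1/12] . (a_s_2, a_s_3, a_s_4, a_s_5) = 1/12
  [-1/12, -1/12, 11/12, -1/12] . (a_s_2, a_s_3, a_s_4, a_s_5) = 2/3
  [-1/12, -1/12, -1/12, 2/3] . (a_s_2, a_s_3, a_s_4, a_s_5) = 1/12

Solving yields:
  a_s_2 = 7273/8727
  a_s_3 = 6046/8727
  a_s_4 = 7898/8727
  a_s_5 = 3743/8727

Starting state is s_5, so the absorption probability is a_s_5 = 3743/8727.

Answer: 3743/8727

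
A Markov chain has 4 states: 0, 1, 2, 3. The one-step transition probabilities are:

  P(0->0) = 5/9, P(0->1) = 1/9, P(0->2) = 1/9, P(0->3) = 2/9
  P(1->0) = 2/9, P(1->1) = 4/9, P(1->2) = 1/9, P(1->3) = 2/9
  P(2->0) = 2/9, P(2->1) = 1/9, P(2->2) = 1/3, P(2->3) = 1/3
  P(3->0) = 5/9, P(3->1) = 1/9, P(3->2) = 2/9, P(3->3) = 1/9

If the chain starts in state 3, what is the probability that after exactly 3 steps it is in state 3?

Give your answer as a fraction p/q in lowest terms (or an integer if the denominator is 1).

Answer: 157/729

Derivation:
Computing P^3 by repeated multiplication:
P^1 =
  0: [5/9, 1/9, 1/9, 2/9]
  1: [2/9, 4/9, 1/9, 2/9]
  2: [2/9, 1/9, 1/3, 1/3]
  3: [5/9, 1/9, 2/9, 1/9]
P^2 =
  0: [13/27, 4/27, 13/81, 17/81]
  1: [10/27, 7/27, 13/81, 17/81]
  2: [11/27, 4/27, 2/9, 2/9]
  3: [4/9, 4/27, 14/81, 19/81]
P^3 =
  0: [110/243, 13/81, 124/729, 158/729]
  1: [101/243, 16/81, 124/729, 158/729]
  2: [35/81, 13/81, 5/27, 2/9]
  3: [109/243, 13/81, 128/729, 157/729]

(P^3)[3 -> 3] = 157/729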